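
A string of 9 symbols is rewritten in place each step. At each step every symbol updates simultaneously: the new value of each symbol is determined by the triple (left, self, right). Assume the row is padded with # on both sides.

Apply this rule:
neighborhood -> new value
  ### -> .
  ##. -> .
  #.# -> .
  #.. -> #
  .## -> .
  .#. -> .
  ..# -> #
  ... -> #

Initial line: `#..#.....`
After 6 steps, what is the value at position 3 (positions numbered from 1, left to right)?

step 1: .##.#####
step 2: .........
step 3: #########
step 4: .........  (repeats step 2; period 2)
step 6: .........
position 3 holds .

.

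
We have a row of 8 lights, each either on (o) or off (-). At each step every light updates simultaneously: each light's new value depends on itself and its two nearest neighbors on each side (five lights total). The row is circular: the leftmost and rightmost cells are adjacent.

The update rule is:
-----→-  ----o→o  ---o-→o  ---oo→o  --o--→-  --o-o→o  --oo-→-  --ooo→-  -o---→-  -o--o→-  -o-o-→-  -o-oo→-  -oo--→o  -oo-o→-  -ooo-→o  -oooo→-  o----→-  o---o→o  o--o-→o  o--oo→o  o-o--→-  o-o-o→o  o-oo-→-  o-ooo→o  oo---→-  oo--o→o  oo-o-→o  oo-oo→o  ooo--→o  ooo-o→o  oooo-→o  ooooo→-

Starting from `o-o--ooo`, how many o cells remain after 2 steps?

oo--o--o
oooo--o-
count of o: 5

5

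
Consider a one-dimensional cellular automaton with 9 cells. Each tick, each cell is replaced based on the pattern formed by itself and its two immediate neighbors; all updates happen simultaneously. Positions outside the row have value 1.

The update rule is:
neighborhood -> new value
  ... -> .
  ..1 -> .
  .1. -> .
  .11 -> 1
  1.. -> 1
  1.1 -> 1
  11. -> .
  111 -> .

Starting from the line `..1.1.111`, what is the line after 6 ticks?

1..1.11..
.1..11.1.
1.1.1.1.1
.1.1.1.11
1.1.1.11.
.1.1.11.1

.1.1.11.1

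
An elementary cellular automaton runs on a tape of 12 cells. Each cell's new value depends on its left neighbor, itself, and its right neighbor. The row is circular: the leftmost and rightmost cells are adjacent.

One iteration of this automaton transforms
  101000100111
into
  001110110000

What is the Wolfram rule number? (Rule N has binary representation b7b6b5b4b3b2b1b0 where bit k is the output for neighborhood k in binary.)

position 10: 111 → 0  (bit 7 = 0)
position 0: 110 → 0  (bit 6 = 0)
position 1: 101 → 0  (bit 5 = 0)
position 3: 100 → 1  (bit 4 = 1)
position 9: 011 → 0  (bit 3 = 0)
position 2: 010 → 1  (bit 2 = 1)
position 5: 001 → 0  (bit 1 = 0)
position 4: 000 → 1  (bit 0 = 1)
bits b7..b0 = 00010101 = 21

21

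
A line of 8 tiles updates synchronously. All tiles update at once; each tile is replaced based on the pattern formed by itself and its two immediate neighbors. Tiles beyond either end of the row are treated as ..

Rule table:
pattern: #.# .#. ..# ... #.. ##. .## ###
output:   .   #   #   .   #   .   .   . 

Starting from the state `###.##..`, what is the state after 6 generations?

.###.###

......#.
.....###
....#...
...###..
..#...#.
.###.###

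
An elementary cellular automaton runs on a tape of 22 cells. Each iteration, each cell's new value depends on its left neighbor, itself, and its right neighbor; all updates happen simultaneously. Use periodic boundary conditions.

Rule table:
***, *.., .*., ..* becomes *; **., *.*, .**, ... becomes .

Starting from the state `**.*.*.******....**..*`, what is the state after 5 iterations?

*..*.*..****.*..*..**.
****.***.**..******...
.**...*....**.****.*.*
...*.***..*....**..*.*
*.**..*.****..*..***.*

*.**..*.****..*..***.*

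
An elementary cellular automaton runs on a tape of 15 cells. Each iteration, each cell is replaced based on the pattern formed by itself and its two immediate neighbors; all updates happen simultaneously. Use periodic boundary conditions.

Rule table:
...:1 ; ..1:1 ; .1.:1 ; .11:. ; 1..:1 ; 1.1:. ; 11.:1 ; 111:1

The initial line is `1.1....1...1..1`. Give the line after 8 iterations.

111..11..111111

1.111111111111.
1..11111111111.
111.1111111111.
.11..111111111.
1.111.111111111
1..11..11111111
111.111.1111111
111..11..111111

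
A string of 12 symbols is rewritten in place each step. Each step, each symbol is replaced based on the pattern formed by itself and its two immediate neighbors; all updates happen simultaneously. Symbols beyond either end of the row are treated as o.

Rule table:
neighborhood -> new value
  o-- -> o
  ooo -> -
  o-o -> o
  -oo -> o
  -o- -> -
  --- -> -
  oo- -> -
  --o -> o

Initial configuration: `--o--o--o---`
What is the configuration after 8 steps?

step 1: oo-oo-oo-o-o
step 2: --oo-oo-o-oo
step 3: ooo-oo-o-oo-
step 4: ---oo-o-oo-o
step 5: o-oo-o-oo-oo
step 6: -oo-o-oo-oo-
step 7: oo-o-oo-oo-o
step 8: --o-oo-oo-oo

--o-oo-oo-oo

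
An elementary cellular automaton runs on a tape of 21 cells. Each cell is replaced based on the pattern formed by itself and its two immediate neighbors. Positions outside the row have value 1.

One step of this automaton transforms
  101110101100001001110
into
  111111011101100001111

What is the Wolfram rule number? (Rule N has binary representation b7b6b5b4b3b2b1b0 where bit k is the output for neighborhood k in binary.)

233

position 3: 111 → 1  (bit 7 = 1)
position 0: 110 → 1  (bit 6 = 1)
position 1: 101 → 1  (bit 5 = 1)
position 10: 100 → 0  (bit 4 = 0)
position 2: 011 → 1  (bit 3 = 1)
position 6: 010 → 0  (bit 2 = 0)
position 13: 001 → 0  (bit 1 = 0)
position 11: 000 → 1  (bit 0 = 1)
bits b7..b0 = 11101001 = 233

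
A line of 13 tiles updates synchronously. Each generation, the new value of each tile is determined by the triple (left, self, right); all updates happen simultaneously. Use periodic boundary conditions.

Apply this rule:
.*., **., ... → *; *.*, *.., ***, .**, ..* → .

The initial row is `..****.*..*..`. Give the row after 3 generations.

*..*.*.*..*..

*....*.*..*.*
*.**.*.*..*..
*..*.*.*..*..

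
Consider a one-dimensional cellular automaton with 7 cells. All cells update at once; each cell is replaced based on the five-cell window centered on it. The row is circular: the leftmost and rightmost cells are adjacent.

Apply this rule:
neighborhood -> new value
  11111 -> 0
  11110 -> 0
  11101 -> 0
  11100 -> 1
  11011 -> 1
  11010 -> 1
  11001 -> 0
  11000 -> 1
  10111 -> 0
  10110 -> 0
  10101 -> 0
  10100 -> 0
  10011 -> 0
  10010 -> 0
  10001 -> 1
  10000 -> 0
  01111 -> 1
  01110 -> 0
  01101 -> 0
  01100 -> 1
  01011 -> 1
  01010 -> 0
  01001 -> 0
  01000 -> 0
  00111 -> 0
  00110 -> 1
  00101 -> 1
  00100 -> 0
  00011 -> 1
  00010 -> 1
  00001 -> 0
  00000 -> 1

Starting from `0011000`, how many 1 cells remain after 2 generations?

0111101
1010010
count of 1: 3

3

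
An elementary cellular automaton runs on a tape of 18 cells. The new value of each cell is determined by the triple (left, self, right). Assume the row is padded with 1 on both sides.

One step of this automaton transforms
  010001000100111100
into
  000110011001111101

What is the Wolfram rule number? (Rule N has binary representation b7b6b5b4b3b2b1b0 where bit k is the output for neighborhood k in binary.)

position 13: 111 → 1  (bit 7 = 1)
position 15: 110 → 1  (bit 6 = 1)
position 0: 101 → 0  (bit 5 = 0)
position 2: 100 → 0  (bit 4 = 0)
position 12: 011 → 1  (bit 3 = 1)
position 1: 010 → 0  (bit 2 = 0)
position 4: 001 → 1  (bit 1 = 1)
position 3: 000 → 1  (bit 0 = 1)
bits b7..b0 = 11001011 = 203

203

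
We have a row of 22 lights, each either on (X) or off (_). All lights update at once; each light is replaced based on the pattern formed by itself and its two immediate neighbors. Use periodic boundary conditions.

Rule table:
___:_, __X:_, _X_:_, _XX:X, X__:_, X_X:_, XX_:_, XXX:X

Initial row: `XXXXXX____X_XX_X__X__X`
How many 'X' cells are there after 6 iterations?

1

iteration 1: XXXXX_______X________X
iteration 2: XXXX_________________X
iteration 3: XXX__________________X
iteration 4: XX___________________X
iteration 5: X____________________X
iteration 6: _____________________X
count of X: 1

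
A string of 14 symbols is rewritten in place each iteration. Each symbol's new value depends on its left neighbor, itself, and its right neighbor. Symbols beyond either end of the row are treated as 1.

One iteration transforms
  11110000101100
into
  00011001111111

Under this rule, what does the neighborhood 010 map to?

1

At position 8 the neighborhood is 010; the next row has 1 there.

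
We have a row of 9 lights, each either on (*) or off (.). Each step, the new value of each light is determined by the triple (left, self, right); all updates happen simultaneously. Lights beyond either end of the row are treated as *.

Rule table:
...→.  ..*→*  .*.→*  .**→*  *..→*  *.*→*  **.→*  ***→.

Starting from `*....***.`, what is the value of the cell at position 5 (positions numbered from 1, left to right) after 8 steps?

**..**.**
.*******.
**.....**
.**...**.
****.****
...***...
*.**.**.*
*********
position 5 holds *

*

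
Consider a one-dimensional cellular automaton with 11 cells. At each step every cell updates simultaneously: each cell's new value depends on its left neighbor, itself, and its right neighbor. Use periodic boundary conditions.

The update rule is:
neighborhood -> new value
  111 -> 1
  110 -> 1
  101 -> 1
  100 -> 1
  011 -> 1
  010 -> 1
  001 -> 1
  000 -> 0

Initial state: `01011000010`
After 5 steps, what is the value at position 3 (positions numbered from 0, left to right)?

1

11111100111
11111111111
11111111111  (fixed point — unchanged through step 5)
position 3 holds 1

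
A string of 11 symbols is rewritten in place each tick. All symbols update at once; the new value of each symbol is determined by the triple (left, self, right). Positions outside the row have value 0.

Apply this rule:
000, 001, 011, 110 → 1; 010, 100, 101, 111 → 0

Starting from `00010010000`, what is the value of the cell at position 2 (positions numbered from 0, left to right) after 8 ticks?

11100100111
10101001101
00000011100
11111110101
10000010000
00111100111
11100101101
10101001100
position 2 holds 1

1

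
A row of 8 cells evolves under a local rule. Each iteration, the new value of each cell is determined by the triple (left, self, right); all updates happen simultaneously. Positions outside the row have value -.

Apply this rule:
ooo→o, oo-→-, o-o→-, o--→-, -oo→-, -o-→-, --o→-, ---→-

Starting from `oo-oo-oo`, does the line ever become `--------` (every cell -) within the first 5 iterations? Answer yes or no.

--------
all cells are - at iteration 1

yes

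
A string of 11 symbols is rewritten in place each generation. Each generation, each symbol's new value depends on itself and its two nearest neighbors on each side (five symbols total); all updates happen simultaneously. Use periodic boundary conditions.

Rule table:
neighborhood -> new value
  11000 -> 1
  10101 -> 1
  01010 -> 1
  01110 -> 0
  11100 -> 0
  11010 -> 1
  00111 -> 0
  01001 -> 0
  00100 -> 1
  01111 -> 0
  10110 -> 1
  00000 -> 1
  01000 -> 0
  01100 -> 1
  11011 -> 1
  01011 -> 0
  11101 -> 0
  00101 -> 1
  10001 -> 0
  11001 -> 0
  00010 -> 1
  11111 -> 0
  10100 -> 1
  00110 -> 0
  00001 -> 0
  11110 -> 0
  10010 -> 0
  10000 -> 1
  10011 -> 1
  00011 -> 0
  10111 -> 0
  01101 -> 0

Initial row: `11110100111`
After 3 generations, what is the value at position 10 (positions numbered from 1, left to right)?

00001101000
11000011011
00110000100
position 10 holds 0

0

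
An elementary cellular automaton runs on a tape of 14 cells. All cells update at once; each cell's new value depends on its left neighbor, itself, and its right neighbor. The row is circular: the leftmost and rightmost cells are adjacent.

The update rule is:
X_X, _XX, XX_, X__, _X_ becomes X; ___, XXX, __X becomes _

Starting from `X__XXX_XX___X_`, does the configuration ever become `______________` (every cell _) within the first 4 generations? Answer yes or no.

XX_X_XXXXX__XX
_XXXXX___XX_X_
_X___XX__XXXXX
XXX__XXX_X___X
generation 4 is XXX__XXX_X___X, still not uniform _

no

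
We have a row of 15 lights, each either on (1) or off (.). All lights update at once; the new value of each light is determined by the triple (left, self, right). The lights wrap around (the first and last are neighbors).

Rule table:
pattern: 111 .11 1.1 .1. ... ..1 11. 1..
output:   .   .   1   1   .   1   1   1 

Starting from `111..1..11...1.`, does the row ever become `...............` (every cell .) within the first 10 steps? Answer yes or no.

no

step 1: ..111111.11.111
step 2: 11.....11.11..1
step 3: .11...1.11.111.
step 4: 1.11.111.11..11
step 5: 11.11..11.111..
step 6: .11.111.11..111
step 7: 1.11..11.111..1
step 8: 11.111.11..111.
step 9: .11..11.111..11
step 10: 1.111.11..111.1
step 10 is 1.111.11..111.1, still not uniform .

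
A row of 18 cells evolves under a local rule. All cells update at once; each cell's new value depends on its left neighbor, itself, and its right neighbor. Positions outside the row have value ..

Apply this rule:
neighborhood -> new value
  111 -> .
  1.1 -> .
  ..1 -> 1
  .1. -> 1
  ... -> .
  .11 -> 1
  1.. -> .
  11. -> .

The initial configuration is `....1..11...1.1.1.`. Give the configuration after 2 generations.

generation 1: ...11.11...11.1.1.
generation 2: ..11..1...11..1.1.

..11..1...11..1.1.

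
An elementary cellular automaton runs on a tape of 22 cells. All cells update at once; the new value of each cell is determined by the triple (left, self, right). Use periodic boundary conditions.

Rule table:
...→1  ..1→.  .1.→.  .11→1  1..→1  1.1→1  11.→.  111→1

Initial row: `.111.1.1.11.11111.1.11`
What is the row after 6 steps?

111.1.1.11.11111.1.11.
11.1.1.11.11111.1.11.1
1.1.1.11.11111.1.11.11
.1.1.11.11111.1.11.111
1.1.11.11111.1.11.111.
.1.11.11111.1.11.111.1

.1.11.11111.1.11.111.1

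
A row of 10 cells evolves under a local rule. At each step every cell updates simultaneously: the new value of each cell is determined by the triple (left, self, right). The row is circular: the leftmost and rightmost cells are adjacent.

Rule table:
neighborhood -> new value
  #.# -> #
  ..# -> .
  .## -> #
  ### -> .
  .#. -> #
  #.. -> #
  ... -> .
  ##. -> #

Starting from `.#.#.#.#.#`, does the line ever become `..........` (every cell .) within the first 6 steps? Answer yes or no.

step 1: ##########
step 2: ..........
all cells are . at step 2

yes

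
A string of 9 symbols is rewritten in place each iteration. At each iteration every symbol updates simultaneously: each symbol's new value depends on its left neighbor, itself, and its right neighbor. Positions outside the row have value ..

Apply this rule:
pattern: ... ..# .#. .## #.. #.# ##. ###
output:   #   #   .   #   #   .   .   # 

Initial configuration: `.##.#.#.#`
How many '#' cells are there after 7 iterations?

6

##.......
#.#######
..######.
#######.#
######...
#####.###
####..##.
count of #: 6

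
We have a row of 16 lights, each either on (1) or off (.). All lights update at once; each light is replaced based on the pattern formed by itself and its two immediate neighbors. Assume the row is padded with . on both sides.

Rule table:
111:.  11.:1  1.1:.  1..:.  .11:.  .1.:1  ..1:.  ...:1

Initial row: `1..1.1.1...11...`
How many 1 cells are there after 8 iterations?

iteration 1: 1..1.1.1.1..1.11
iteration 2: 1..1.1.1.1..1..1
iteration 3: 1..1.1.1.1..1..1  (fixed point — unchanged through iteration 8)
count of 1: 7

7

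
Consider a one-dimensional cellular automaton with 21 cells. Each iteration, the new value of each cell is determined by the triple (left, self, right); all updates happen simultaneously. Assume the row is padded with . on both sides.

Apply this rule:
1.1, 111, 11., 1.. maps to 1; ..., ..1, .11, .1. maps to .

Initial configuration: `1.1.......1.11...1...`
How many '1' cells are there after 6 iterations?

.1.1.......1.11...1..
..1.1.......1.11...1.
...1.1.......1.11...1
....1.1.......1.11...
.....1.1.......1.11..
......1.1.......1.11.
count of 1: 5

5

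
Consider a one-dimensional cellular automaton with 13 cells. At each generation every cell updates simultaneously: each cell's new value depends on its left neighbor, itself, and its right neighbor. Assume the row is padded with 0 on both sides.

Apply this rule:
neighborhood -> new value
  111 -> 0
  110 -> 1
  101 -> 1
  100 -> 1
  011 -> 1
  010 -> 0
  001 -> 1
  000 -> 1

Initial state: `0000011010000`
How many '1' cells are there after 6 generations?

1111111101111
1000000111001
0111111101110
1100000111011
1111111101111  (repeats generation 1; period 4)
generation 6: 1000000111001
count of 1: 5

5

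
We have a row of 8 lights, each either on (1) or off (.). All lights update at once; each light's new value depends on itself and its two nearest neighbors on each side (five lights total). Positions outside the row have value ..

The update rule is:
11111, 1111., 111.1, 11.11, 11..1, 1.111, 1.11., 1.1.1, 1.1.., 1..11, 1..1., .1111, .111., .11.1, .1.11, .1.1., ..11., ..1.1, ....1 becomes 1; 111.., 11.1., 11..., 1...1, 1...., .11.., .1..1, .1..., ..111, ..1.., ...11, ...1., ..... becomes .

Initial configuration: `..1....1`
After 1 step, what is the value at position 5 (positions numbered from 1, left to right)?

1....1..
position 5 holds .

.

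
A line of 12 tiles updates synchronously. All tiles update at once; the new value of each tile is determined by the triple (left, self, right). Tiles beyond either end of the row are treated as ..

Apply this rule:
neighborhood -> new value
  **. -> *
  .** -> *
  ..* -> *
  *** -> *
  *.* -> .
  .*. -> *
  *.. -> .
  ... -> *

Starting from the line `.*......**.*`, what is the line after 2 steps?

**.*******.*

**.*******.*
**.*******.*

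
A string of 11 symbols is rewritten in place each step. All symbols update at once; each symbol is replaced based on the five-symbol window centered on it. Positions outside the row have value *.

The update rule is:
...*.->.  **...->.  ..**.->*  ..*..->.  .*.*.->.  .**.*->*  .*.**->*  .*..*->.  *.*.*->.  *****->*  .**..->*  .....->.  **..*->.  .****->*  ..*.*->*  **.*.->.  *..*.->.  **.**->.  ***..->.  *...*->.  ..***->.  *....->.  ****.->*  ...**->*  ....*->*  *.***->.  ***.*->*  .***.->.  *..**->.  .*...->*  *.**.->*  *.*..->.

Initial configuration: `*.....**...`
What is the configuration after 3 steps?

..**.**..**

step 1: ....****..*
step 2: ..**.**....
step 3: ..**.**..**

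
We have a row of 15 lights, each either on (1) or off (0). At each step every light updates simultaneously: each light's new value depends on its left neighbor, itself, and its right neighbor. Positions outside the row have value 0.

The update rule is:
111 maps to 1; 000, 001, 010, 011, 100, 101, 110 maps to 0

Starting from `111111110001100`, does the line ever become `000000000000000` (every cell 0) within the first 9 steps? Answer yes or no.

yes

011111100000000
001111000000000
000110000000000
000000000000000
all cells are 0 at step 4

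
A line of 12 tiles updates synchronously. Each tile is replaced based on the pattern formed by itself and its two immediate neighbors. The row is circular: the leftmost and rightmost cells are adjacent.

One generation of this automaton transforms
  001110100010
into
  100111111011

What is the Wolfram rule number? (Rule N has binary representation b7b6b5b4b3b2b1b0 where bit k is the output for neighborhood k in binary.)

245

position 3: 111 → 1  (bit 7 = 1)
position 4: 110 → 1  (bit 6 = 1)
position 5: 101 → 1  (bit 5 = 1)
position 7: 100 → 1  (bit 4 = 1)
position 2: 011 → 0  (bit 3 = 0)
position 6: 010 → 1  (bit 2 = 1)
position 1: 001 → 0  (bit 1 = 0)
position 0: 000 → 1  (bit 0 = 1)
bits b7..b0 = 11110101 = 245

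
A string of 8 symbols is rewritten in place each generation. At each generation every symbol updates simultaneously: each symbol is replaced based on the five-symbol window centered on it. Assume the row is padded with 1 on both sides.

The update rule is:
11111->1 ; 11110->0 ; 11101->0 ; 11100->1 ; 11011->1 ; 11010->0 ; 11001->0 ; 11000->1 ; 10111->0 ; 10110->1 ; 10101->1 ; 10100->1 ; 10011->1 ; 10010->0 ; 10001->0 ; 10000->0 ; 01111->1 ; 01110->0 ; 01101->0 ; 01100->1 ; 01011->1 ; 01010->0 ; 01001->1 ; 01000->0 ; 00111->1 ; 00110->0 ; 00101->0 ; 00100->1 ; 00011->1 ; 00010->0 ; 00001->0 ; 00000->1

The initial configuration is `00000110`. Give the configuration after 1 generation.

10101001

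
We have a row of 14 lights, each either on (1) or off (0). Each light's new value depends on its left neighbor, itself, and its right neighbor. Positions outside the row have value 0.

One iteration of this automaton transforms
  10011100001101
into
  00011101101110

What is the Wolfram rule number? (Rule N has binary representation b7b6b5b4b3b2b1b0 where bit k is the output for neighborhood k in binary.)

position 4: 111 → 1  (bit 7 = 1)
position 5: 110 → 1  (bit 6 = 1)
position 12: 101 → 1  (bit 5 = 1)
position 1: 100 → 0  (bit 4 = 0)
position 3: 011 → 1  (bit 3 = 1)
position 0: 010 → 0  (bit 2 = 0)
position 2: 001 → 0  (bit 1 = 0)
position 7: 000 → 1  (bit 0 = 1)
bits b7..b0 = 11101001 = 233

233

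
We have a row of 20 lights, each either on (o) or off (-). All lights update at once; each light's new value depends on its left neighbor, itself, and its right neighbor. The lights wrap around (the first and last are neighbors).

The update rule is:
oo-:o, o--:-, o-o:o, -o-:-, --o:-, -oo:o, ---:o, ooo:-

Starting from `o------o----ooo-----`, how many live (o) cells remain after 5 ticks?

tick 1: --oooo---oo-o-o-ooo-
tick 2: o-o--o-o-ooo-o-oo-o-
tick 3: -o----o-oo-oo-oooo-o
tick 4: o--oo--oooooooo--oo-
tick 5: ---oo--o------o--ooo
count of o: 7

7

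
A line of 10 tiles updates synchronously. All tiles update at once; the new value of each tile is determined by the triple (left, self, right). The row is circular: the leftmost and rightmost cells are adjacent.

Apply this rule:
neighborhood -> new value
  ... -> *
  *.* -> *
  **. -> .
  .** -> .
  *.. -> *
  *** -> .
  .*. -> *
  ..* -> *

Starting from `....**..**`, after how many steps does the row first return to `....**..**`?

2

****..**..
....**..**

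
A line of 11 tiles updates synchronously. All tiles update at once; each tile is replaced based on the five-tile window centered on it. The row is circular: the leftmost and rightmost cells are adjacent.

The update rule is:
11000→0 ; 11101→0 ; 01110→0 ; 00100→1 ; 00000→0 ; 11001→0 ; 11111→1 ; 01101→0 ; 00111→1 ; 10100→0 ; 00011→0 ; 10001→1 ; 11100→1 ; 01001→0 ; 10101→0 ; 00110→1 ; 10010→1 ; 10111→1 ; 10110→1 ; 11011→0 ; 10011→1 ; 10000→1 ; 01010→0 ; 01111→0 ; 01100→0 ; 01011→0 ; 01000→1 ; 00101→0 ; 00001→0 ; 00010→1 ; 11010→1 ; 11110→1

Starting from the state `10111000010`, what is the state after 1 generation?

00101010100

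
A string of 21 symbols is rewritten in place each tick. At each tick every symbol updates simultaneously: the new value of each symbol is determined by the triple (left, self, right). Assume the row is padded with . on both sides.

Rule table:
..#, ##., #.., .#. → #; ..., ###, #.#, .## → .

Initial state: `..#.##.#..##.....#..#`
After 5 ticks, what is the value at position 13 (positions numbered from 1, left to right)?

.##..#.###.##...#####
#.####...#..##.#....#
#....##.####.#.##..##
##..#.#....#.#..###.#
.####.##..##.###..#.#
position 13 holds .

.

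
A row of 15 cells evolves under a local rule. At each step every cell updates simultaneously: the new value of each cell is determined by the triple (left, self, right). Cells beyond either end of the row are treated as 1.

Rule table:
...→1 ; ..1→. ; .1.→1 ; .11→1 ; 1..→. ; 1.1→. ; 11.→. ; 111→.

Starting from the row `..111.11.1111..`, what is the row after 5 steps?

step 1: ..1...1..1.....
step 2: ..1.1.1..1.111.
step 3: ..1.1.1..1.1...
step 4: ..1.1.1..1.1.1.
step 5: ..1.1.1..1.1.1.

..1.1.1..1.1.1.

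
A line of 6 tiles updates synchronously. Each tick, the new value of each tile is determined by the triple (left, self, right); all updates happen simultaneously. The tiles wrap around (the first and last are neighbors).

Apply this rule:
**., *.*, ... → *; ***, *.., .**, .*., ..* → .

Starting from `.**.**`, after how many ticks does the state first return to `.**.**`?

3

*.**.*
**.**.
.**.**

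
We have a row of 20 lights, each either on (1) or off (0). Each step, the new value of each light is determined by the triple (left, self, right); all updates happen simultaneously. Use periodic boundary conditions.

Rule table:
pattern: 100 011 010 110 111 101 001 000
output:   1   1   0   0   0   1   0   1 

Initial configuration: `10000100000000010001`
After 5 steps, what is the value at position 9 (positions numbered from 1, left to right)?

1

step 1: 01110011111111001101
step 2: 11001010000000101010
step 3: 10100101111110010101
step 4: 01010011000001001011
step 5: 10101010111100100110
position 9 holds 1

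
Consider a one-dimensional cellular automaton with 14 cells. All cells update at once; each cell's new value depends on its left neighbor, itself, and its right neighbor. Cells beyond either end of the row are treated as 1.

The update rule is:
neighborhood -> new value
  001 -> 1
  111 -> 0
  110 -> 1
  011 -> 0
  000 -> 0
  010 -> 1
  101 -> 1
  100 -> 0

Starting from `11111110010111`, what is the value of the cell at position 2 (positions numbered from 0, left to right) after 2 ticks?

0

tick 1: 00000010111000
tick 2: 00000111001001
position 2 holds 0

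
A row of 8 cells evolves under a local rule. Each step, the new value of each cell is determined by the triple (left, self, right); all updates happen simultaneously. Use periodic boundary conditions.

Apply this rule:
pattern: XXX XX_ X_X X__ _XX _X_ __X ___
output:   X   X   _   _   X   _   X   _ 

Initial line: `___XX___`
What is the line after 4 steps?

__XXX___
_XXXX___
XXXXX___
XXXXX__X

XXXXX__X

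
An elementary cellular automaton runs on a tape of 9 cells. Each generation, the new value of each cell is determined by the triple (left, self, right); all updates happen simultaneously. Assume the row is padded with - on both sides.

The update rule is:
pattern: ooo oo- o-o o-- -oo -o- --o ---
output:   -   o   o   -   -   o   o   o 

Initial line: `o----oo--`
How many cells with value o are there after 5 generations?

3

o-ooo-o-o
oo--ooooo
-o-o----o
oooo-oooo
---oo---o
count of o: 3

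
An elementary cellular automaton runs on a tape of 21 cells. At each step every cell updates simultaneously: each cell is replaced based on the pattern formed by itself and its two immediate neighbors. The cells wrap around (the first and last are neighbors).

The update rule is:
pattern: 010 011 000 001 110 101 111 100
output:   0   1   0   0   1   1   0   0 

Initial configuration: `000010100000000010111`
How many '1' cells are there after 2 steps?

3

000001000000000001101
000000000000000001110
count of 1: 3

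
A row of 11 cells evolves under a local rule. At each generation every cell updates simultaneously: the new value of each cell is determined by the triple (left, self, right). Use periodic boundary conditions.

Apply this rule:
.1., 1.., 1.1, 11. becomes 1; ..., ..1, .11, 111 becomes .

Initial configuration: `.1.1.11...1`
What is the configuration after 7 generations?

11111.11..1
....11.11..
.....11.11.
......11.11
1......11.1
11......11.
.11......11

.11......11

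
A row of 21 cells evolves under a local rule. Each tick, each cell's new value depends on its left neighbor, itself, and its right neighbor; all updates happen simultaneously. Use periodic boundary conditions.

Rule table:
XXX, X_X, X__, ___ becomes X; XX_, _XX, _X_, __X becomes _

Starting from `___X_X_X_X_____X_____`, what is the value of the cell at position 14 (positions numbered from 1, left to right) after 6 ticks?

X

XX__X_X_X_XXXX__XXXXX
X_X__X_X_X_XX_X__XXXX
_X_X__X_X_X__X_X__XXX
X_X_X__X_X_X__X_X__X_
_X_X_X__X_X_X__X_X__X
X_X_X_X__X_X_X__X_X__
position 14 holds X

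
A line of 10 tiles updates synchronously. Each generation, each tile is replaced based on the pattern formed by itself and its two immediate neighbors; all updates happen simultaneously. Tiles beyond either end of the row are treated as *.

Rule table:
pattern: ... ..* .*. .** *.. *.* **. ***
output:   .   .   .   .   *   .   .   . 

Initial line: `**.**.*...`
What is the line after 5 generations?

*..*......

.......*..
*.......*.
.*........
..*.......
*..*......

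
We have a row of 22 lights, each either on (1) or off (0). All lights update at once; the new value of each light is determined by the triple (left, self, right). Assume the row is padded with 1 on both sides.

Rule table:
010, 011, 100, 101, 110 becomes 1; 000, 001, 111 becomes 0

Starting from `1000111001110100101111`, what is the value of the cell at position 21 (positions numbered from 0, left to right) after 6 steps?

1100101101011110111000
0110111111110011101100
1111100000011010111110
0000110000011111100011
1000111000010000110010
1100101100011000111011
position 21 holds 1

1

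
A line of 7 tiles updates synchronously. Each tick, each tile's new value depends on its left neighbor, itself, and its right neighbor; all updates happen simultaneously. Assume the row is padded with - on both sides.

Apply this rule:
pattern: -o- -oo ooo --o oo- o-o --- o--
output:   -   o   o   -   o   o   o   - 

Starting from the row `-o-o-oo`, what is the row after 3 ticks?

---oooo

--o-ooo
o--oooo
---oooo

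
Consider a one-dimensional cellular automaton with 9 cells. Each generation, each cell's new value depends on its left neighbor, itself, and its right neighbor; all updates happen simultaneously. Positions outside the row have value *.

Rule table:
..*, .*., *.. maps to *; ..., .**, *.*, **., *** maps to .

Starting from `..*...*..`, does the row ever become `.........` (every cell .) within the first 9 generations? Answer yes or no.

generation 1: ****.****
generation 2: .........
all cells are . at generation 2

yes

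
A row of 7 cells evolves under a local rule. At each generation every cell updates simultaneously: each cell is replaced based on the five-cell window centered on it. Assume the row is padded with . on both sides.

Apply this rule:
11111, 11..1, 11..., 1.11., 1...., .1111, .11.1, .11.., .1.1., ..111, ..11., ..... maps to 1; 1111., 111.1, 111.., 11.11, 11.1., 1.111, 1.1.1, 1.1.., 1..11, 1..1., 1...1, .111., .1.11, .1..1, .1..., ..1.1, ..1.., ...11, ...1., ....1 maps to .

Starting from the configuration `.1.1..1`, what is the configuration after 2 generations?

....111

generation 1: ..1....
generation 2: ....111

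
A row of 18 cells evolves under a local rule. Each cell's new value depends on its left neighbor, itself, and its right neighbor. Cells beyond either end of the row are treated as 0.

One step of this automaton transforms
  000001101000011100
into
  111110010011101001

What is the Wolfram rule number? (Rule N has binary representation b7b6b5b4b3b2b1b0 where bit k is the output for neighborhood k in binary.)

163

position 14: 111 → 1  (bit 7 = 1)
position 6: 110 → 0  (bit 6 = 0)
position 7: 101 → 1  (bit 5 = 1)
position 9: 100 → 0  (bit 4 = 0)
position 5: 011 → 0  (bit 3 = 0)
position 8: 010 → 0  (bit 2 = 0)
position 4: 001 → 1  (bit 1 = 1)
position 0: 000 → 1  (bit 0 = 1)
bits b7..b0 = 10100011 = 163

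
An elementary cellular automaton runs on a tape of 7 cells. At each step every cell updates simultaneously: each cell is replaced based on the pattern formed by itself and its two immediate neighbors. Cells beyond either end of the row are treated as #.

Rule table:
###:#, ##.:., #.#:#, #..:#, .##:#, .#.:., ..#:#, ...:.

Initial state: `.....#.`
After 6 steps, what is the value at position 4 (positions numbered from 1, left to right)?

#

step 1: #...#.#
step 2: .#.#.##
step 3: #.#.###
step 4: .#.####
step 5: #.#####
step 6: .######
position 4 holds #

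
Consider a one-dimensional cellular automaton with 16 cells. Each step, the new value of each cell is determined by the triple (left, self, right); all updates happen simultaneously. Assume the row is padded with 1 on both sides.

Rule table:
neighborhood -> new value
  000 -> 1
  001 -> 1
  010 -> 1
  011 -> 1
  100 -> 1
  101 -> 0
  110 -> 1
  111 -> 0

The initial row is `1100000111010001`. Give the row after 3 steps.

0111111101011111

step 1: 0111111101011111
step 2: 0100000101010000
step 3: 0111111101011111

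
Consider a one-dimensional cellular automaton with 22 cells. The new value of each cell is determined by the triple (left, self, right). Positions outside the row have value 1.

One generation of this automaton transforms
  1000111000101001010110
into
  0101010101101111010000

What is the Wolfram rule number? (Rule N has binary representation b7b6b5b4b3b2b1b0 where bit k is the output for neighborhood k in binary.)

150

position 5: 111 → 1  (bit 7 = 1)
position 0: 110 → 0  (bit 6 = 0)
position 11: 101 → 0  (bit 5 = 0)
position 1: 100 → 1  (bit 4 = 1)
position 4: 011 → 0  (bit 3 = 0)
position 10: 010 → 1  (bit 2 = 1)
position 3: 001 → 1  (bit 1 = 1)
position 2: 000 → 0  (bit 0 = 0)
bits b7..b0 = 10010110 = 150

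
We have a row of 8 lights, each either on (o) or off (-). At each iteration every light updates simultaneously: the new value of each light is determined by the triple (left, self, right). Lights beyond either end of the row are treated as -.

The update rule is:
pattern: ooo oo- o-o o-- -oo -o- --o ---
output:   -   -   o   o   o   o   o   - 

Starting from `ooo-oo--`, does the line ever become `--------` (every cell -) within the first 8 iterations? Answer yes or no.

o--oo-o-
oooo-ooo
o---oo--
oo-oo-o-
o-oo-ooo
ooo-oo--  (repeats iteration 0; period 6)
iteration 8: oooo-ooo
iteration 8 is oooo-ooo, still not uniform -

no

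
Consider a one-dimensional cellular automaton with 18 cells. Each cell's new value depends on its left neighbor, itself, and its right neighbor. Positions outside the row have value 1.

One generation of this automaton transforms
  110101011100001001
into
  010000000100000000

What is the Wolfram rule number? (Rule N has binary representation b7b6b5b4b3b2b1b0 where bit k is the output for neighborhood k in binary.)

64

position 0: 111 → 0  (bit 7 = 0)
position 1: 110 → 1  (bit 6 = 1)
position 2: 101 → 0  (bit 5 = 0)
position 10: 100 → 0  (bit 4 = 0)
position 7: 011 → 0  (bit 3 = 0)
position 3: 010 → 0  (bit 2 = 0)
position 13: 001 → 0  (bit 1 = 0)
position 11: 000 → 0  (bit 0 = 0)
bits b7..b0 = 01000000 = 64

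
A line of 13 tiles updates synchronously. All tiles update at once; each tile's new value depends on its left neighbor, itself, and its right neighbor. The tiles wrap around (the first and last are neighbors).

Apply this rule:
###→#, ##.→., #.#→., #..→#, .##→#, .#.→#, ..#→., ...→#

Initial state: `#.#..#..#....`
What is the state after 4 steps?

#.##.##.####.
#.#..#..###..
#.##.##.##.#.
#.#..#..#..#.

#.#..#..#..#.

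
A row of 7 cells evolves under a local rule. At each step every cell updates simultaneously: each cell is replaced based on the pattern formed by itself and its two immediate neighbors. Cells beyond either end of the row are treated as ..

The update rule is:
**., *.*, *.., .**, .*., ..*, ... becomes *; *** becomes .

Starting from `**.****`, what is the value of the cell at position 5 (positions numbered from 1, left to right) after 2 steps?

*

****..*
*..****
position 5 holds *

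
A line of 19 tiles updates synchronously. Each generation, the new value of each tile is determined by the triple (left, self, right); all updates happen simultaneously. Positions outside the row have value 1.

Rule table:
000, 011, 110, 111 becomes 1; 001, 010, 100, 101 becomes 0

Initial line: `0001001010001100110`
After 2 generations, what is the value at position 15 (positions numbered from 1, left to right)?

0100000000101100110
0001111110001100110
position 15 holds 0

0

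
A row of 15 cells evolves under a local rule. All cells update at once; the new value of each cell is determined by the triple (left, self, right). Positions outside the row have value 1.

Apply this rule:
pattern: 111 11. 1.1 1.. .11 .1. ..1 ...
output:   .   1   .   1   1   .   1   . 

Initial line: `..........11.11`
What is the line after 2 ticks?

11......11.1...

1........111.1.
11......11.1...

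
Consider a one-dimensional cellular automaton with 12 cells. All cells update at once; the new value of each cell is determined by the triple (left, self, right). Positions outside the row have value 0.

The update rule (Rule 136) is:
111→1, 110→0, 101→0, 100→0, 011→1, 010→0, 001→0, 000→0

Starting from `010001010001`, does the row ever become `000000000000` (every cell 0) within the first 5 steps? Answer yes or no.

step 1: 000000000000
all cells are 0 at step 1

yes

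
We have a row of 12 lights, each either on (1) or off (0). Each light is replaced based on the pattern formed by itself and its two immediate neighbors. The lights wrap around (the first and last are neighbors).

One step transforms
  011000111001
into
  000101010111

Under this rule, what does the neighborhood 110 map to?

At position 2 the neighborhood is 110; the next row has 0 there.

0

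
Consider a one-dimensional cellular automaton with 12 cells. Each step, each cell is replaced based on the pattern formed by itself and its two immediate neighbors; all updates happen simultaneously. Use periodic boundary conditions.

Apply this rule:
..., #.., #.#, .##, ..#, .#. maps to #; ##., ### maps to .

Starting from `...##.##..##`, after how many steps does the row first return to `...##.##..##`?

24

####.##.###.
#...##.##..#
.####.##.###
##...##.##..
#.####.##.##
.##...##.##.
##.####.##.#
..##...##.##
###.####.##.
#..##...##.#
.###.####.##
##..##...##.
#.###.####.#
.##..##...##
##.###.####.
#.##..##...#
.##.###.####
##.##..##...
#.##.###.###
.##.##..##..
##.##.###.##
..##.##..##.
###.##.###.#
...##.##..##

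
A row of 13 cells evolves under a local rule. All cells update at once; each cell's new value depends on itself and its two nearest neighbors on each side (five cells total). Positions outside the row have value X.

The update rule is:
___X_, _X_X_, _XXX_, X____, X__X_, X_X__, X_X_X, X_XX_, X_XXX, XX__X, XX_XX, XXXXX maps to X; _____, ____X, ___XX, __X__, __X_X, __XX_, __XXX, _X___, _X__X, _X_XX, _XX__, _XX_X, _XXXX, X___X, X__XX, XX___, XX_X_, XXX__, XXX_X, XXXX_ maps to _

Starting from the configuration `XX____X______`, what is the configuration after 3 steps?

XX__X__X_X___

___X_X__X____
__X_XX_X__X__
XX__X__X_X___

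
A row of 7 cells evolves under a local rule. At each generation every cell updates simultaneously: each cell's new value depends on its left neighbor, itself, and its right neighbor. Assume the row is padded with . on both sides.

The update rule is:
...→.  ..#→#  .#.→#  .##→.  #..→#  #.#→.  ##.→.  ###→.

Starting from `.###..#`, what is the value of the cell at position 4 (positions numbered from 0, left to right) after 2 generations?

#...###
##.#...
position 4 holds .

.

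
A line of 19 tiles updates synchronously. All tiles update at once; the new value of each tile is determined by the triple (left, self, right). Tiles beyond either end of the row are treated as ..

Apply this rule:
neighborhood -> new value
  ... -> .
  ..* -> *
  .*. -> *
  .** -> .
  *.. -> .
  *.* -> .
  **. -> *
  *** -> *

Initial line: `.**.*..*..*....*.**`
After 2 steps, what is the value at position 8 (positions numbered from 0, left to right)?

.

step 1: *.*.*.**.**...**..*
step 2: *.*.*..*..*..*.*.**
position 8 holds .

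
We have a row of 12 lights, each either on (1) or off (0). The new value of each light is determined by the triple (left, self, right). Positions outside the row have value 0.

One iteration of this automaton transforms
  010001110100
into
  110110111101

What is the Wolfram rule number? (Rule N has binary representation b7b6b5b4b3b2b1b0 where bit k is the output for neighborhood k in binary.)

231

position 6: 111 → 1  (bit 7 = 1)
position 7: 110 → 1  (bit 6 = 1)
position 8: 101 → 1  (bit 5 = 1)
position 2: 100 → 0  (bit 4 = 0)
position 5: 011 → 0  (bit 3 = 0)
position 1: 010 → 1  (bit 2 = 1)
position 0: 001 → 1  (bit 1 = 1)
position 3: 000 → 1  (bit 0 = 1)
bits b7..b0 = 11100111 = 231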